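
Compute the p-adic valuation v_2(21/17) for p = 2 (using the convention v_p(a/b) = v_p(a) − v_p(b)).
v_2(21/17) = 0

Factor powers of 2 from the numerator and denominator of the reduced fraction: 21 = 2^0 · 21 and 17 = 2^0 · 17. Apply v_p(a/b) = v_p(a) − v_p(b): v_2(21/17) = 0 − 0 = 0.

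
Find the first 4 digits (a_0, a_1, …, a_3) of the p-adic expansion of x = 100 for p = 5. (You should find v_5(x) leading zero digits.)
(a_0, …, a_3) = (0, 0, 4, 0)

v_5(100) = 2, so a_0 = ... = a_1 = 0. Factor out: x = 5^2 · u with u = 4 a unit in ℤ_5. Expand u iteratively via a_{v+i} = u_i mod 5, u_{i+1} = (u_i − a_{v+i})/5:
  u_0 = 4;  a_2 = 4;  u_1 = (u_0 − 4)/5 = 0
  u_1 = 0;  a_3 = 0;  u_2 = (u_1 − 0)/5 = 0
Digits: (0, 0, 4, 0).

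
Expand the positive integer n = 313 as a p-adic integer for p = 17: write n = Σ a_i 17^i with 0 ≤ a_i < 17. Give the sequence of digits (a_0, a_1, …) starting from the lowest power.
(a_0, a_1, …) = (7, 1, 1)

Repeated division by 17 gives the digits low-to-high: 313 = 7 + 1·17^1 + 1·17^2. Digit sequence: (7, 1, 1).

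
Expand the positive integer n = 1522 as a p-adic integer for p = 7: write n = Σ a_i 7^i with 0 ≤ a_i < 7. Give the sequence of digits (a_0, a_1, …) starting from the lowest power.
(a_0, a_1, …) = (3, 0, 3, 4)

Repeated division by 7 gives the digits low-to-high: 1522 = 3 + 3·7^2 + 4·7^3. Digit sequence: (3, 0, 3, 4).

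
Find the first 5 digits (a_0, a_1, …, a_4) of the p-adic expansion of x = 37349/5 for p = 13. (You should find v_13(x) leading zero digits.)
(a_0, …, a_4) = (0, 0, 0, 6, 5)

v_13(37349/5) = 3, so a_0 = ... = a_2 = 0. Factor out: x = 13^3 · u with u = 17/5 a unit in ℤ_13. Expand u iteratively via a_{v+i} = u_i mod 13, u_{i+1} = (u_i − a_{v+i})/13:
  u_0 = 17/5;  a_3 = 6;  u_1 = (u_0 − 6)/13 = -1/5
  u_1 = -1/5;  a_4 = 5;  u_2 = (u_1 − 5)/13 = -2/5
Digits: (0, 0, 0, 6, 5).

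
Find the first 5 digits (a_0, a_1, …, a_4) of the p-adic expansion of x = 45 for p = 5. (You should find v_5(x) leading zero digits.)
(a_0, …, a_4) = (0, 4, 1, 0, 0)

v_5(45) = 1, so a_0 = ... = a_0 = 0. Factor out: x = 5^1 · u with u = 9 a unit in ℤ_5. Expand u iteratively via a_{v+i} = u_i mod 5, u_{i+1} = (u_i − a_{v+i})/5:
  u_0 = 9;  a_1 = 4;  u_1 = (u_0 − 4)/5 = 1
  u_1 = 1;  a_2 = 1;  u_2 = (u_1 − 1)/5 = 0
  u_2 = 0;  a_3 = 0;  u_3 = (u_2 − 0)/5 = 0
  u_3 = 0;  a_4 = 0;  u_4 = (u_3 − 0)/5 = 0
Digits: (0, 4, 1, 0, 0).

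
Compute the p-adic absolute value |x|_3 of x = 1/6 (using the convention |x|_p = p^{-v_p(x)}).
|1/6|_3 = 3

Step 1 — compute v_3(x) by factoring powers of 3 out of the numerator and denominator: v_3(1/6) = -1. Step 2 — apply |x|_p = p^{-v_p(x)} = 3^{1} = 3.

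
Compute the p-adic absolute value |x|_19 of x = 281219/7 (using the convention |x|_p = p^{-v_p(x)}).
|281219/7|_19 = 1/6859

Step 1 — compute v_19(x) by factoring powers of 19 out of the numerator and denominator: v_19(281219/7) = 3. Step 2 — apply |x|_p = p^{-v_p(x)} = 19^{-3} = 1/6859.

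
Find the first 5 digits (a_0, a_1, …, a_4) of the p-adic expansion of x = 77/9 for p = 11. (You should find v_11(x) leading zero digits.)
(a_0, …, a_4) = (0, 2, 6, 8, 9)

v_11(77/9) = 1, so a_0 = ... = a_0 = 0. Factor out: x = 11^1 · u with u = 7/9 a unit in ℤ_11. Expand u iteratively via a_{v+i} = u_i mod 11, u_{i+1} = (u_i − a_{v+i})/11:
  u_0 = 7/9;  a_1 = 2;  u_1 = (u_0 − 2)/11 = -1/9
  u_1 = -1/9;  a_2 = 6;  u_2 = (u_1 − 6)/11 = -5/9
  u_2 = -5/9;  a_3 = 8;  u_3 = (u_2 − 8)/11 = -7/9
  u_3 = -7/9;  a_4 = 9;  u_4 = (u_3 − 9)/11 = -8/9
Digits: (0, 2, 6, 8, 9).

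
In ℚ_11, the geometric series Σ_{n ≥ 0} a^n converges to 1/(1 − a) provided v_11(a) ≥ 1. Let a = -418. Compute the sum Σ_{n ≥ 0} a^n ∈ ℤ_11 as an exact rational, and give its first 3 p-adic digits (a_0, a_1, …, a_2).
Σ a^n = 1/(1 − a) = 1/419;  first 3 digits = (1, 6, 10)

v_11(a) = 1 ≥ 1, so the series converges in ℤ_11 to 1/(1 − a) = 1/(1 − (-418)) = 1/419. Expand this rational in ℤ_11: compute digits iteratively via d_i = x_i mod 11, x_{i+1} = (x_i − d_i)/11. The first 3 digits are (1, 6, 10).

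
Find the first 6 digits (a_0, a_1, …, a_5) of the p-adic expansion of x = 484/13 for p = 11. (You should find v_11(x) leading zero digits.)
(a_0, …, a_5) = (0, 0, 2, 10, 5, 2)

v_11(484/13) = 2, so a_0 = ... = a_1 = 0. Factor out: x = 11^2 · u with u = 4/13 a unit in ℤ_11. Expand u iteratively via a_{v+i} = u_i mod 11, u_{i+1} = (u_i − a_{v+i})/11:
  u_0 = 4/13;  a_2 = 2;  u_1 = (u_0 − 2)/11 = -2/13
  u_1 = -2/13;  a_3 = 10;  u_2 = (u_1 − 10)/11 = -12/13
  u_2 = -12/13;  a_4 = 5;  u_3 = (u_2 − 5)/11 = -7/13
  u_3 = -7/13;  a_5 = 2;  u_4 = (u_3 − 2)/11 = -3/13
Digits: (0, 0, 2, 10, 5, 2).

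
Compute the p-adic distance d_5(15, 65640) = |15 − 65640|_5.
d_5(15, 65640) = 1/3125

Step 1 — x − y = 15 − 65640 = -65625. Step 2 — v_5(-65625) = 5 (factor: -65625 = −(5^5 · 21); the sign does not affect v_p). Step 3 — |x − y|_5 = 5^{-5} = 1/3125.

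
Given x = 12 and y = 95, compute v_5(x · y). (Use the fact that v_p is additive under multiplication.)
v_5(1140) = 1

v_p(x) = 0 (factor: 12 = 5^0 · 12); v_p(y) = 1 (factor: 95 = 5^1 · 19). Additivity: v_p(xy) = v_p(x) + v_p(y) = 0 + 1 = 1. (Direct check: xy = 1140 = 5^1 · (228).)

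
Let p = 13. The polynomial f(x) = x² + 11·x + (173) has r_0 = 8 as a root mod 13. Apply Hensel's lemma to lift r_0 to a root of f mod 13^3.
r_2 = 1373 (mod 2197)

Hensel: r_{i+1} = r_i − f(r_i)·(f′(r_i))^{-1} mod 13^{i+2}, f′(x) = 2x + 11. Iterate:
  r_0 = 8 (mod 13)
  r_1 = 21 (mod 169)
  r_2 = 1373 (mod 2197)
Final: r = 1373 satisfies f(r) ≡ 0 mod 13^3.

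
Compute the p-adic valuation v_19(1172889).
v_19(1172889) = 4

v_19(n) is the largest exponent k such that 19^k divides n. Factor out: 1172889 = 19^4 · 9. (Sign doesn't affect v_p.) So v_19(1172889) = 4.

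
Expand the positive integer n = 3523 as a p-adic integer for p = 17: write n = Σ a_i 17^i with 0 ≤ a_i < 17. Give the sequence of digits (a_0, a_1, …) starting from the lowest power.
(a_0, a_1, …) = (4, 3, 12)

Repeated division by 17 gives the digits low-to-high: 3523 = 4 + 3·17^1 + 12·17^2. Digit sequence: (4, 3, 12).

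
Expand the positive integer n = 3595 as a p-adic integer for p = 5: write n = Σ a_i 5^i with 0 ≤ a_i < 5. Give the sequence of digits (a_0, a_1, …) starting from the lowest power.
(a_0, a_1, …) = (0, 4, 3, 3, 0, 1)

Repeated division by 5 gives the digits low-to-high: 3595 = 4·5^1 + 3·5^2 + 3·5^3 + 1·5^5. Digit sequence: (0, 4, 3, 3, 0, 1).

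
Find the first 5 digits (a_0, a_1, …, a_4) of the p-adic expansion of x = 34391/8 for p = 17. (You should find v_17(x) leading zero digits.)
(a_0, …, a_4) = (0, 0, 0, 3, 2)

v_17(34391/8) = 3, so a_0 = ... = a_2 = 0. Factor out: x = 17^3 · u with u = 7/8 a unit in ℤ_17. Expand u iteratively via a_{v+i} = u_i mod 17, u_{i+1} = (u_i − a_{v+i})/17:
  u_0 = 7/8;  a_3 = 3;  u_1 = (u_0 − 3)/17 = -1/8
  u_1 = -1/8;  a_4 = 2;  u_2 = (u_1 − 2)/17 = -1/8
Digits: (0, 0, 0, 3, 2).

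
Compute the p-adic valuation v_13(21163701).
v_13(21163701) = 5

v_13(n) is the largest exponent k such that 13^k divides n. Factor out: 21163701 = 13^5 · 57. (Sign doesn't affect v_p.) So v_13(21163701) = 5.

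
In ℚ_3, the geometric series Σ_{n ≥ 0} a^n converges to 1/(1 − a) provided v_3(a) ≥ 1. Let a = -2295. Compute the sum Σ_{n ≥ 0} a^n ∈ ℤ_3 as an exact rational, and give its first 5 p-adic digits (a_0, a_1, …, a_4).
Σ a^n = 1/(1 − a) = 1/2296;  first 5 digits = (1, 0, 0, 2, 1)

v_3(a) = 3 ≥ 1, so the series converges in ℤ_3 to 1/(1 − a) = 1/(1 − (-2295)) = 1/2296. Expand this rational in ℤ_3: compute digits iteratively via d_i = x_i mod 3, x_{i+1} = (x_i − d_i)/3. The first 5 digits are (1, 0, 0, 2, 1).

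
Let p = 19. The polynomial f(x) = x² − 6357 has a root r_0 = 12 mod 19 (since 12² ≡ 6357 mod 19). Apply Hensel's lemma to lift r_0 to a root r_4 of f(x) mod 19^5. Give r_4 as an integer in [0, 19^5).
r_4 = 1190172 (mod 2476099)

Hensel's recurrence: r_{i+1} = r_i − f(r_i)·(f′(r_i))^{-1} mod 19^{i+2}, with f′(x) = 2x. Iterate:
  r_0 = 12 (mod 19)
  r_1 = 316 (mod 361)
  r_2 = 3565 (mod 6859)
  r_3 = 17283 (mod 130321)
  r_4 = 1190172 (mod 2476099)
Final: r_4 = 1190172, and one checks f(r_4) ≡ 0 mod 19^5.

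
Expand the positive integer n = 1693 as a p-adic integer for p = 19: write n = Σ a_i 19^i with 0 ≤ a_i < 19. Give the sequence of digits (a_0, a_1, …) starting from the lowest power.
(a_0, a_1, …) = (2, 13, 4)

Repeated division by 19 gives the digits low-to-high: 1693 = 2 + 13·19^1 + 4·19^2. Digit sequence: (2, 13, 4).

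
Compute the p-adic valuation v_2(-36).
v_2(-36) = 2

v_2(n) is the largest exponent k such that 2^k divides n. Factor out: -36 = -2^2 · 9. (Sign doesn't affect v_p.) So v_2(-36) = 2.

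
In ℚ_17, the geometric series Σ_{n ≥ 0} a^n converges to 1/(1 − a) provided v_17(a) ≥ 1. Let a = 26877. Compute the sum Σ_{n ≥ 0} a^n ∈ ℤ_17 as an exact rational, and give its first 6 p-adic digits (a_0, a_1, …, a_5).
Σ a^n = 1/(1 − a) = -1/26876;  first 6 digits = (1, 0, 8, 5, 13, 15)

v_17(a) = 2 ≥ 1, so the series converges in ℤ_17 to 1/(1 − a) = 1/(1 − 26877) = -1/26876. Expand this rational in ℤ_17: compute digits iteratively via d_i = x_i mod 17, x_{i+1} = (x_i − d_i)/17. The first 6 digits are (1, 0, 8, 5, 13, 15).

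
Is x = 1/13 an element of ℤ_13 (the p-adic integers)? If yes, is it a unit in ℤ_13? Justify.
x ∉ ℤ_13 (v_13(x) = -1 < 0)

ℤ_13 = {x ∈ ℚ_13 : v_13(x) ≥ 0} and ℤ_13^× = {x ∈ ℤ_13 : v_13(x) = 0}. Here v_13(1/13) = v_13(num) − v_13(den) = -1; compare against these criteria.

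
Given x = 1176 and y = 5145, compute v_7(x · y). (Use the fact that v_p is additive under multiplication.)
v_7(6050520) = 5

v_p(x) = 2 (factor: 1176 = 7^2 · 24); v_p(y) = 3 (factor: 5145 = 7^3 · 15). Additivity: v_p(xy) = v_p(x) + v_p(y) = 2 + 3 = 5. (Direct check: xy = 6050520 = 7^5 · (360).)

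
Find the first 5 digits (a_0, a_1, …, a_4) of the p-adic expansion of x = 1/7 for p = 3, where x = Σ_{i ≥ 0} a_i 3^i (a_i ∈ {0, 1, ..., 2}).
(a_0, …, a_4) = (1, 1, 0, 2, 1)

v_3(1/7) = 0 (numerator and denominator both coprime to 3), so x ∈ ℤ_3^×. Compute digits iteratively via a_i = x_i mod 3, x_{i+1} = (x_i − a_i)/3, with x_0 = x:
  x_0 = 1/7;  a_0 = 1;  x_1 = (x_0 − 1)/3 = -2/7
  x_1 = -2/7;  a_1 = 1;  x_2 = (x_1 − 1)/3 = -3/7
  x_2 = -3/7;  a_2 = 0;  x_3 = (x_2 − 0)/3 = -1/7
  x_3 = -1/7;  a_3 = 2;  x_4 = (x_3 − 2)/3 = -5/7
  x_4 = -5/7;  a_4 = 1;  x_5 = (x_4 − 1)/3 = -4/7
Digits: (1, 1, 0, 2, 1).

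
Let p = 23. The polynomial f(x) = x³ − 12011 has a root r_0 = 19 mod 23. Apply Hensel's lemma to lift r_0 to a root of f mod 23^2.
r_1 = 479 (mod 529)

Hensel: r_{i+1} = r_i − f(r_i)/f′(r_i) mod 23^{i+2}, where f′(x) = 3x². Iterate:
  r_0 = 19 (mod 23)
  r_1 = 479 (mod 529)
Final: r = 479 with f(r) ≡ 0 mod 23^2.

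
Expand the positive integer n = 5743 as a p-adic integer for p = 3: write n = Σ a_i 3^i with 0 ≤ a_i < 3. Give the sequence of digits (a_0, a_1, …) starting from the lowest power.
(a_0, a_1, …) = (1, 0, 2, 2, 1, 2, 1, 2)

Repeated division by 3 gives the digits low-to-high: 5743 = 1 + 2·3^2 + 2·3^3 + 1·3^4 + 2·3^5 + 1·3^6 + 2·3^7. Digit sequence: (1, 0, 2, 2, 1, 2, 1, 2).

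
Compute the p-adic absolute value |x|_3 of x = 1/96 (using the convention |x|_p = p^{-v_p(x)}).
|1/96|_3 = 3

Step 1 — compute v_3(x) by factoring powers of 3 out of the numerator and denominator: v_3(1/96) = -1. Step 2 — apply |x|_p = p^{-v_p(x)} = 3^{1} = 3.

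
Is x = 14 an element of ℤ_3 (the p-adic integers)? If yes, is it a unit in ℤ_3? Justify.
x ∈ ℤ_3^× (unit); v_3(x) = 0

ℤ_3 = {x ∈ ℚ_3 : v_3(x) ≥ 0} and ℤ_3^× = {x ∈ ℤ_3 : v_3(x) = 0}. Here v_3(14) = v_3(num) − v_3(den) = 0; compare against these criteria.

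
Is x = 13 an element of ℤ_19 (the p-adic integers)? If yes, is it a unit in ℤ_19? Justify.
x ∈ ℤ_19^× (unit); v_19(x) = 0

ℤ_19 = {x ∈ ℚ_19 : v_19(x) ≥ 0} and ℤ_19^× = {x ∈ ℤ_19 : v_19(x) = 0}. Here v_19(13) = v_19(num) − v_19(den) = 0; compare against these criteria.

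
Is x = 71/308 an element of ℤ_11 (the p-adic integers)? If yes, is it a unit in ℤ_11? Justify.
x ∉ ℤ_11 (v_11(x) = -1 < 0)

ℤ_11 = {x ∈ ℚ_11 : v_11(x) ≥ 0} and ℤ_11^× = {x ∈ ℤ_11 : v_11(x) = 0}. Here v_11(71/308) = v_11(num) − v_11(den) = -1; compare against these criteria.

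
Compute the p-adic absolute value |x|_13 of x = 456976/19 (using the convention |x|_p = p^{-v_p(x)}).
|456976/19|_13 = 1/28561

Step 1 — compute v_13(x) by factoring powers of 13 out of the numerator and denominator: v_13(456976/19) = 4. Step 2 — apply |x|_p = p^{-v_p(x)} = 13^{-4} = 1/28561.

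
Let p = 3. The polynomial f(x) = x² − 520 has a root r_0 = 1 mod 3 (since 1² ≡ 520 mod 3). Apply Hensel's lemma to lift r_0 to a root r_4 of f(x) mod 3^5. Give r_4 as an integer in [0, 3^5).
r_4 = 148 (mod 243)

Hensel's recurrence: r_{i+1} = r_i − f(r_i)·(f′(r_i))^{-1} mod 3^{i+2}, with f′(x) = 2x. Iterate:
  r_0 = 1 (mod 3)
  r_1 = 4 (mod 9)
  r_2 = 13 (mod 27)
  r_3 = 67 (mod 81)
  r_4 = 148 (mod 243)
Final: r_4 = 148, and one checks f(r_4) ≡ 0 mod 3^5.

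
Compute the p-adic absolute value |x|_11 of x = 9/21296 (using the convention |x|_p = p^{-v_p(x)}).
|9/21296|_11 = 1331

Step 1 — compute v_11(x) by factoring powers of 11 out of the numerator and denominator: v_11(9/21296) = -3. Step 2 — apply |x|_p = p^{-v_p(x)} = 11^{3} = 1331.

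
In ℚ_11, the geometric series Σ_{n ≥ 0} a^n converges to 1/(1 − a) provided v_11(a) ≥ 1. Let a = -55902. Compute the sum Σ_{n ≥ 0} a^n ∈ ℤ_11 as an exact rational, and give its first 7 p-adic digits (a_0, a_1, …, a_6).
Σ a^n = 1/(1 − a) = 1/55903;  first 7 digits = (1, 0, 0, 2, 7, 10, 3)

v_11(a) = 3 ≥ 1, so the series converges in ℤ_11 to 1/(1 − a) = 1/(1 − (-55902)) = 1/55903. Expand this rational in ℤ_11: compute digits iteratively via d_i = x_i mod 11, x_{i+1} = (x_i − d_i)/11. The first 7 digits are (1, 0, 0, 2, 7, 10, 3).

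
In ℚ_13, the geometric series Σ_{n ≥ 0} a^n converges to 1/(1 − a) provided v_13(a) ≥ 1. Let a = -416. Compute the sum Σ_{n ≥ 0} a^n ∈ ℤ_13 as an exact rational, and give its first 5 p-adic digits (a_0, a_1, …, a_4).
Σ a^n = 1/(1 − a) = 1/417;  first 5 digits = (1, 7, 7, 5, 3)

v_13(a) = 1 ≥ 1, so the series converges in ℤ_13 to 1/(1 − a) = 1/(1 − (-416)) = 1/417. Expand this rational in ℤ_13: compute digits iteratively via d_i = x_i mod 13, x_{i+1} = (x_i − d_i)/13. The first 5 digits are (1, 7, 7, 5, 3).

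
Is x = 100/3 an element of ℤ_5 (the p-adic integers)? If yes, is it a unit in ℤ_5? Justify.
x ∈ ℤ_5 but not a unit; v_5(x) = 2 > 0

ℤ_5 = {x ∈ ℚ_5 : v_5(x) ≥ 0} and ℤ_5^× = {x ∈ ℤ_5 : v_5(x) = 0}. Here v_5(100/3) = v_5(num) − v_5(den) = 2; compare against these criteria.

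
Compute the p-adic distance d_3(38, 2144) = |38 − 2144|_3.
d_3(38, 2144) = 1/81

Step 1 — x − y = 38 − 2144 = -2106. Step 2 — v_3(-2106) = 4 (factor: -2106 = −(3^4 · 26); the sign does not affect v_p). Step 3 — |x − y|_3 = 3^{-4} = 1/81.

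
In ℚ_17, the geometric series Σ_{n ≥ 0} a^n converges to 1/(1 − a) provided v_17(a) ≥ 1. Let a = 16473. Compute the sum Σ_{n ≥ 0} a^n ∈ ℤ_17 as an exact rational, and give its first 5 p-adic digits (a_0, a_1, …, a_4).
Σ a^n = 1/(1 − a) = -1/16472;  first 5 digits = (1, 0, 6, 3, 2)

v_17(a) = 2 ≥ 1, so the series converges in ℤ_17 to 1/(1 − a) = 1/(1 − 16473) = -1/16472. Expand this rational in ℤ_17: compute digits iteratively via d_i = x_i mod 17, x_{i+1} = (x_i − d_i)/17. The first 5 digits are (1, 0, 6, 3, 2).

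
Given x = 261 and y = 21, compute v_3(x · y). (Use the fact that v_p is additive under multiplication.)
v_3(5481) = 3

v_p(x) = 2 (factor: 261 = 3^2 · 29); v_p(y) = 1 (factor: 21 = 3^1 · 7). Additivity: v_p(xy) = v_p(x) + v_p(y) = 2 + 1 = 3. (Direct check: xy = 5481 = 3^3 · (203).)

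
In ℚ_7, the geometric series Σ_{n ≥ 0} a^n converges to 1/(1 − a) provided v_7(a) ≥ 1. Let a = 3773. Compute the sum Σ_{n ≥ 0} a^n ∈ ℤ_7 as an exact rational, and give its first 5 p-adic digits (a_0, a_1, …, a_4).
Σ a^n = 1/(1 − a) = -1/3772;  first 5 digits = (1, 0, 0, 4, 1)

v_7(a) = 3 ≥ 1, so the series converges in ℤ_7 to 1/(1 − a) = 1/(1 − 3773) = -1/3772. Expand this rational in ℤ_7: compute digits iteratively via d_i = x_i mod 7, x_{i+1} = (x_i − d_i)/7. The first 5 digits are (1, 0, 0, 4, 1).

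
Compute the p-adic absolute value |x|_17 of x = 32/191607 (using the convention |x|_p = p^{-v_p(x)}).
|32/191607|_17 = 4913

Step 1 — compute v_17(x) by factoring powers of 17 out of the numerator and denominator: v_17(32/191607) = -3. Step 2 — apply |x|_p = p^{-v_p(x)} = 17^{3} = 4913.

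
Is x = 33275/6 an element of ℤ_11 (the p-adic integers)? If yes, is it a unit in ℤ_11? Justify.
x ∈ ℤ_11 but not a unit; v_11(x) = 3 > 0

ℤ_11 = {x ∈ ℚ_11 : v_11(x) ≥ 0} and ℤ_11^× = {x ∈ ℤ_11 : v_11(x) = 0}. Here v_11(33275/6) = v_11(num) − v_11(den) = 3; compare against these criteria.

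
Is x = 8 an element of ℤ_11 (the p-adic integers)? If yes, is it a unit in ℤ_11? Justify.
x ∈ ℤ_11^× (unit); v_11(x) = 0

ℤ_11 = {x ∈ ℚ_11 : v_11(x) ≥ 0} and ℤ_11^× = {x ∈ ℤ_11 : v_11(x) = 0}. Here v_11(8) = v_11(num) − v_11(den) = 0; compare against these criteria.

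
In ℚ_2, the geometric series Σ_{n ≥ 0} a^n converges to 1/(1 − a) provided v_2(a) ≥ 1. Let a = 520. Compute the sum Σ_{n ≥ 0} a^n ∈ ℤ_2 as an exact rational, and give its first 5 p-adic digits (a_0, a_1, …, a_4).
Σ a^n = 1/(1 − a) = -1/519;  first 5 digits = (1, 0, 0, 1, 0)

v_2(a) = 3 ≥ 1, so the series converges in ℤ_2 to 1/(1 − a) = 1/(1 − 520) = -1/519. Expand this rational in ℤ_2: compute digits iteratively via d_i = x_i mod 2, x_{i+1} = (x_i − d_i)/2. The first 5 digits are (1, 0, 0, 1, 0).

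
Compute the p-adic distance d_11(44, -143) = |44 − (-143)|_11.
d_11(44, -143) = 1/11

Step 1 — x − y = 44 − (-143) = 187. Step 2 — v_11(187) = 1 (factor: 187 = (11^1 · 17); the sign does not affect v_p). Step 3 — |x − y|_11 = 11^{-1} = 1/11.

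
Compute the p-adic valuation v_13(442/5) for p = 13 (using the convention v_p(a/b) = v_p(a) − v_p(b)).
v_13(442/5) = 1

Factor powers of 13 from the numerator and denominator of the reduced fraction: 442 = 13^1 · 34 and 5 = 13^0 · 5. Apply v_p(a/b) = v_p(a) − v_p(b): v_13(442/5) = 1 − 0 = 1.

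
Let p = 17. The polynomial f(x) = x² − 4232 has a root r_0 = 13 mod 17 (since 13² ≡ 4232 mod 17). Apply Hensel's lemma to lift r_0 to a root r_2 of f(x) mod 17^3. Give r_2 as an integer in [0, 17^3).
r_2 = 4093 (mod 4913)

Hensel's recurrence: r_{i+1} = r_i − f(r_i)·(f′(r_i))^{-1} mod 17^{i+2}, with f′(x) = 2x. Iterate:
  r_0 = 13 (mod 17)
  r_1 = 47 (mod 289)
  r_2 = 4093 (mod 4913)
Final: r_2 = 4093, and one checks f(r_2) ≡ 0 mod 17^3.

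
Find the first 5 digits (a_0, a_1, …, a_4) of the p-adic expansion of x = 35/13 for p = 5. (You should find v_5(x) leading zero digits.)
(a_0, …, a_4) = (0, 4, 2, 1, 2)

v_5(35/13) = 1, so a_0 = ... = a_0 = 0. Factor out: x = 5^1 · u with u = 7/13 a unit in ℤ_5. Expand u iteratively via a_{v+i} = u_i mod 5, u_{i+1} = (u_i − a_{v+i})/5:
  u_0 = 7/13;  a_1 = 4;  u_1 = (u_0 − 4)/5 = -9/13
  u_1 = -9/13;  a_2 = 2;  u_2 = (u_1 − 2)/5 = -7/13
  u_2 = -7/13;  a_3 = 1;  u_3 = (u_2 − 1)/5 = -4/13
  u_3 = -4/13;  a_4 = 2;  u_4 = (u_3 − 2)/5 = -6/13
Digits: (0, 4, 2, 1, 2).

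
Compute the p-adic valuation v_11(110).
v_11(110) = 1

v_11(n) is the largest exponent k such that 11^k divides n. Factor out: 110 = 11^1 · 10. (Sign doesn't affect v_p.) So v_11(110) = 1.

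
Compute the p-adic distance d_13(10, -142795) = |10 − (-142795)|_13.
d_13(10, -142795) = 1/28561

Step 1 — x − y = 10 − (-142795) = 142805. Step 2 — v_13(142805) = 4 (factor: 142805 = (13^4 · 5); the sign does not affect v_p). Step 3 — |x − y|_13 = 13^{-4} = 1/28561.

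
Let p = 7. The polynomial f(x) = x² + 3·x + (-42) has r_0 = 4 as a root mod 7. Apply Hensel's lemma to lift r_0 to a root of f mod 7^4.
r_3 = 1306 (mod 2401)

Hensel: r_{i+1} = r_i − f(r_i)·(f′(r_i))^{-1} mod 7^{i+2}, f′(x) = 2x + 3. Iterate:
  r_0 = 4 (mod 7)
  r_1 = 32 (mod 49)
  r_2 = 277 (mod 343)
  r_3 = 1306 (mod 2401)
Final: r = 1306 satisfies f(r) ≡ 0 mod 7^4.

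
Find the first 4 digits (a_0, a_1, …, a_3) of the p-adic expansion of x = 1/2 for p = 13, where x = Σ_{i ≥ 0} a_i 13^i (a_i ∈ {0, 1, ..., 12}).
(a_0, …, a_3) = (7, 6, 6, 6)

v_13(1/2) = 0 (numerator and denominator both coprime to 13), so x ∈ ℤ_13^×. Compute digits iteratively via a_i = x_i mod 13, x_{i+1} = (x_i − a_i)/13, with x_0 = x:
  x_0 = 1/2;  a_0 = 7;  x_1 = (x_0 − 7)/13 = -1/2
  x_1 = -1/2;  a_1 = 6;  x_2 = (x_1 − 6)/13 = -1/2
  x_2 = -1/2;  a_2 = 6;  x_3 = (x_2 − 6)/13 = -1/2
  x_3 = -1/2;  a_3 = 6;  x_4 = (x_3 − 6)/13 = -1/2
Digits: (7, 6, 6, 6).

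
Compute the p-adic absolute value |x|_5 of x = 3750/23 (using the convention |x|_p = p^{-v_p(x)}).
|3750/23|_5 = 1/625

Step 1 — compute v_5(x) by factoring powers of 5 out of the numerator and denominator: v_5(3750/23) = 4. Step 2 — apply |x|_p = p^{-v_p(x)} = 5^{-4} = 1/625.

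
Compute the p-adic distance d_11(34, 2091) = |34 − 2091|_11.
d_11(34, 2091) = 1/121

Step 1 — x − y = 34 − 2091 = -2057. Step 2 — v_11(-2057) = 2 (factor: -2057 = −(11^2 · 17); the sign does not affect v_p). Step 3 — |x − y|_11 = 11^{-2} = 1/121.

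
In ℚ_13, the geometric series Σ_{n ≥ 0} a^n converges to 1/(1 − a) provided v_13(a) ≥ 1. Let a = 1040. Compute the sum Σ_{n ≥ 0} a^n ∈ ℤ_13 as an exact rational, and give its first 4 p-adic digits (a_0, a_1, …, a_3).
Σ a^n = 1/(1 − a) = -1/1039;  first 4 digits = (1, 2, 10, 6)

v_13(a) = 1 ≥ 1, so the series converges in ℤ_13 to 1/(1 − a) = 1/(1 − 1040) = -1/1039. Expand this rational in ℤ_13: compute digits iteratively via d_i = x_i mod 13, x_{i+1} = (x_i − d_i)/13. The first 4 digits are (1, 2, 10, 6).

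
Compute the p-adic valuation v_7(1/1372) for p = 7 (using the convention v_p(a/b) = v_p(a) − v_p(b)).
v_7(1/1372) = -3

Factor powers of 7 from the numerator and denominator of the reduced fraction: 1 = 7^0 · 1 and 1372 = 7^3 · 4. Apply v_p(a/b) = v_p(a) − v_p(b): v_7(1/1372) = 0 − 3 = -3.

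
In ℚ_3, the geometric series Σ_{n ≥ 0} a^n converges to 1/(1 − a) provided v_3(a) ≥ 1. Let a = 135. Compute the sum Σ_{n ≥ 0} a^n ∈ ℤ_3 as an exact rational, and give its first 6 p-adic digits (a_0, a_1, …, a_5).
Σ a^n = 1/(1 − a) = -1/134;  first 6 digits = (1, 0, 0, 2, 1, 0)

v_3(a) = 3 ≥ 1, so the series converges in ℤ_3 to 1/(1 − a) = 1/(1 − 135) = -1/134. Expand this rational in ℤ_3: compute digits iteratively via d_i = x_i mod 3, x_{i+1} = (x_i − d_i)/3. The first 6 digits are (1, 0, 0, 2, 1, 0).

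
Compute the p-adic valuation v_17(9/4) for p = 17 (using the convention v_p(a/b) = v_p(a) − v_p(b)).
v_17(9/4) = 0

Factor powers of 17 from the numerator and denominator of the reduced fraction: 9 = 17^0 · 9 and 4 = 17^0 · 4. Apply v_p(a/b) = v_p(a) − v_p(b): v_17(9/4) = 0 − 0 = 0.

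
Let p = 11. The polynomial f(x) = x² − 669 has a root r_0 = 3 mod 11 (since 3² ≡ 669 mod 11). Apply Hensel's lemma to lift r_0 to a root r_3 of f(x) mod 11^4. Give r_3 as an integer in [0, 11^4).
r_3 = 11850 (mod 14641)

Hensel's recurrence: r_{i+1} = r_i − f(r_i)·(f′(r_i))^{-1} mod 11^{i+2}, with f′(x) = 2x. Iterate:
  r_0 = 3 (mod 11)
  r_1 = 113 (mod 121)
  r_2 = 1202 (mod 1331)
  r_3 = 11850 (mod 14641)
Final: r_3 = 11850, and one checks f(r_3) ≡ 0 mod 11^4.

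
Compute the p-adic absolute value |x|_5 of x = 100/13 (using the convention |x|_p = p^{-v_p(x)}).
|100/13|_5 = 1/25

Step 1 — compute v_5(x) by factoring powers of 5 out of the numerator and denominator: v_5(100/13) = 2. Step 2 — apply |x|_p = p^{-v_p(x)} = 5^{-2} = 1/25.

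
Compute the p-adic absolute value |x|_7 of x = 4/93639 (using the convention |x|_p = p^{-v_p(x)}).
|4/93639|_7 = 2401

Step 1 — compute v_7(x) by factoring powers of 7 out of the numerator and denominator: v_7(4/93639) = -4. Step 2 — apply |x|_p = p^{-v_p(x)} = 7^{4} = 2401.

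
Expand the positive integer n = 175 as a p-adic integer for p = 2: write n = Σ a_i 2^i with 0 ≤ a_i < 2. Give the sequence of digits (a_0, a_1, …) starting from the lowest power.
(a_0, a_1, …) = (1, 1, 1, 1, 0, 1, 0, 1)

Repeated division by 2 gives the digits low-to-high: 175 = 1 + 1·2^1 + 1·2^2 + 1·2^3 + 1·2^5 + 1·2^7. Digit sequence: (1, 1, 1, 1, 0, 1, 0, 1).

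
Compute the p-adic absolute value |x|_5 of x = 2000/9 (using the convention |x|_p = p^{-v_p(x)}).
|2000/9|_5 = 1/125

Step 1 — compute v_5(x) by factoring powers of 5 out of the numerator and denominator: v_5(2000/9) = 3. Step 2 — apply |x|_p = p^{-v_p(x)} = 5^{-3} = 1/125.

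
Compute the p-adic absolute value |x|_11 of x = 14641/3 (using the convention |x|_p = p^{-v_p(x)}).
|14641/3|_11 = 1/14641

Step 1 — compute v_11(x) by factoring powers of 11 out of the numerator and denominator: v_11(14641/3) = 4. Step 2 — apply |x|_p = p^{-v_p(x)} = 11^{-4} = 1/14641.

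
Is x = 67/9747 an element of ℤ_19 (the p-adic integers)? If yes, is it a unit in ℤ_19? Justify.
x ∉ ℤ_19 (v_19(x) = -2 < 0)

ℤ_19 = {x ∈ ℚ_19 : v_19(x) ≥ 0} and ℤ_19^× = {x ∈ ℤ_19 : v_19(x) = 0}. Here v_19(67/9747) = v_19(num) − v_19(den) = -2; compare against these criteria.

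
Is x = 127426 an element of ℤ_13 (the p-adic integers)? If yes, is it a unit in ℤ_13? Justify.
x ∈ ℤ_13 but not a unit; v_13(x) = 3 > 0

ℤ_13 = {x ∈ ℚ_13 : v_13(x) ≥ 0} and ℤ_13^× = {x ∈ ℤ_13 : v_13(x) = 0}. Here v_13(127426) = v_13(num) − v_13(den) = 3; compare against these criteria.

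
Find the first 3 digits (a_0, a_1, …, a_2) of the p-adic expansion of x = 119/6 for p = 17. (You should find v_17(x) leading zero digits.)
(a_0, …, a_2) = (0, 4, 14)

v_17(119/6) = 1, so a_0 = ... = a_0 = 0. Factor out: x = 17^1 · u with u = 7/6 a unit in ℤ_17. Expand u iteratively via a_{v+i} = u_i mod 17, u_{i+1} = (u_i − a_{v+i})/17:
  u_0 = 7/6;  a_1 = 4;  u_1 = (u_0 − 4)/17 = -1/6
  u_1 = -1/6;  a_2 = 14;  u_2 = (u_1 − 14)/17 = -5/6
Digits: (0, 4, 14).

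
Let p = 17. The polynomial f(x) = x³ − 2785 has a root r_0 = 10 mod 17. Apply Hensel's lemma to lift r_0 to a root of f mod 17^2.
r_1 = 146 (mod 289)

Hensel: r_{i+1} = r_i − f(r_i)/f′(r_i) mod 17^{i+2}, where f′(x) = 3x². Iterate:
  r_0 = 10 (mod 17)
  r_1 = 146 (mod 289)
Final: r = 146 with f(r) ≡ 0 mod 17^2.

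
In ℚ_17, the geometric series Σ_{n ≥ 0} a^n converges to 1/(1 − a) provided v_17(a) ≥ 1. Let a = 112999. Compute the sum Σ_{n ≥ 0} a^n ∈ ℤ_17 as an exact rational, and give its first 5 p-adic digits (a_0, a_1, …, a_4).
Σ a^n = 1/(1 − a) = -1/112998;  first 5 digits = (1, 0, 0, 6, 1)

v_17(a) = 3 ≥ 1, so the series converges in ℤ_17 to 1/(1 − a) = 1/(1 − 112999) = -1/112998. Expand this rational in ℤ_17: compute digits iteratively via d_i = x_i mod 17, x_{i+1} = (x_i − d_i)/17. The first 5 digits are (1, 0, 0, 6, 1).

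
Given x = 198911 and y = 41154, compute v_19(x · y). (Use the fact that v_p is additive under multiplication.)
v_19(8185983294) = 6

v_p(x) = 3 (factor: 198911 = 19^3 · 29); v_p(y) = 3 (factor: 41154 = 19^3 · 6). Additivity: v_p(xy) = v_p(x) + v_p(y) = 3 + 3 = 6. (Direct check: xy = 8185983294 = 19^6 · (174).)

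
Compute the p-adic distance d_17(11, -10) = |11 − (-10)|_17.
d_17(11, -10) = 1

Step 1 — x − y = 11 − (-10) = 21. Step 2 — v_17(21) = 0 (factor: 21 = (17^0 · 21); the sign does not affect v_p). Step 3 — |x − y|_17 = 17^{0} = 1.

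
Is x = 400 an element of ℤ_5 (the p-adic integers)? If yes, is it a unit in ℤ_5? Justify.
x ∈ ℤ_5 but not a unit; v_5(x) = 2 > 0

ℤ_5 = {x ∈ ℚ_5 : v_5(x) ≥ 0} and ℤ_5^× = {x ∈ ℤ_5 : v_5(x) = 0}. Here v_5(400) = v_5(num) − v_5(den) = 2; compare against these criteria.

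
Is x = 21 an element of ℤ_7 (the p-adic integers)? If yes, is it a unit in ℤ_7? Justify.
x ∈ ℤ_7 but not a unit; v_7(x) = 1 > 0

ℤ_7 = {x ∈ ℚ_7 : v_7(x) ≥ 0} and ℤ_7^× = {x ∈ ℤ_7 : v_7(x) = 0}. Here v_7(21) = v_7(num) − v_7(den) = 1; compare against these criteria.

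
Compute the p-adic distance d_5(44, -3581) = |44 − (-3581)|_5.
d_5(44, -3581) = 1/125

Step 1 — x − y = 44 − (-3581) = 3625. Step 2 — v_5(3625) = 3 (factor: 3625 = (5^3 · 29); the sign does not affect v_p). Step 3 — |x − y|_5 = 5^{-3} = 1/125.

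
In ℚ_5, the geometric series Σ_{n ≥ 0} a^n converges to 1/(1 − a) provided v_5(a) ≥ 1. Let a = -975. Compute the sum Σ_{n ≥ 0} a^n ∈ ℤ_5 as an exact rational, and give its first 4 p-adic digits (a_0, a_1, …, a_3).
Σ a^n = 1/(1 − a) = 1/976;  first 4 digits = (1, 0, 1, 2)

v_5(a) = 2 ≥ 1, so the series converges in ℤ_5 to 1/(1 − a) = 1/(1 − (-975)) = 1/976. Expand this rational in ℤ_5: compute digits iteratively via d_i = x_i mod 5, x_{i+1} = (x_i − d_i)/5. The first 4 digits are (1, 0, 1, 2).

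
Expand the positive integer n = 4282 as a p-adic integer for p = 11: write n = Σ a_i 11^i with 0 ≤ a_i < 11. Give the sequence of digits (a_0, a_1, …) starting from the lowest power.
(a_0, a_1, …) = (3, 4, 2, 3)

Repeated division by 11 gives the digits low-to-high: 4282 = 3 + 4·11^1 + 2·11^2 + 3·11^3. Digit sequence: (3, 4, 2, 3).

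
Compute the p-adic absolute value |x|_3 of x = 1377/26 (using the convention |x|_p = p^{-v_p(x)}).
|1377/26|_3 = 1/81

Step 1 — compute v_3(x) by factoring powers of 3 out of the numerator and denominator: v_3(1377/26) = 4. Step 2 — apply |x|_p = p^{-v_p(x)} = 3^{-4} = 1/81.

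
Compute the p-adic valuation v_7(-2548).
v_7(-2548) = 2

v_7(n) is the largest exponent k such that 7^k divides n. Factor out: -2548 = -7^2 · 52. (Sign doesn't affect v_p.) So v_7(-2548) = 2.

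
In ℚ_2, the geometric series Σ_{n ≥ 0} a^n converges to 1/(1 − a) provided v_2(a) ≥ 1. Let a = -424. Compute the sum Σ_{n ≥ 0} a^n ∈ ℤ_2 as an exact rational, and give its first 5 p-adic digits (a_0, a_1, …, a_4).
Σ a^n = 1/(1 − a) = 1/425;  first 5 digits = (1, 0, 0, 1, 1)

v_2(a) = 3 ≥ 1, so the series converges in ℤ_2 to 1/(1 − a) = 1/(1 − (-424)) = 1/425. Expand this rational in ℤ_2: compute digits iteratively via d_i = x_i mod 2, x_{i+1} = (x_i − d_i)/2. The first 5 digits are (1, 0, 0, 1, 1).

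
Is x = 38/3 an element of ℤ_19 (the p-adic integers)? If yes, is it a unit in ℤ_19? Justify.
x ∈ ℤ_19 but not a unit; v_19(x) = 1 > 0

ℤ_19 = {x ∈ ℚ_19 : v_19(x) ≥ 0} and ℤ_19^× = {x ∈ ℤ_19 : v_19(x) = 0}. Here v_19(38/3) = v_19(num) − v_19(den) = 1; compare against these criteria.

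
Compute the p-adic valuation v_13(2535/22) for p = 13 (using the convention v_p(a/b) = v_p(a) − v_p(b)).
v_13(2535/22) = 2

Factor powers of 13 from the numerator and denominator of the reduced fraction: 2535 = 13^2 · 15 and 22 = 13^0 · 22. Apply v_p(a/b) = v_p(a) − v_p(b): v_13(2535/22) = 2 − 0 = 2.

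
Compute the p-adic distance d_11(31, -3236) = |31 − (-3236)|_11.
d_11(31, -3236) = 1/121

Step 1 — x − y = 31 − (-3236) = 3267. Step 2 — v_11(3267) = 2 (factor: 3267 = (11^2 · 27); the sign does not affect v_p). Step 3 — |x − y|_11 = 11^{-2} = 1/121.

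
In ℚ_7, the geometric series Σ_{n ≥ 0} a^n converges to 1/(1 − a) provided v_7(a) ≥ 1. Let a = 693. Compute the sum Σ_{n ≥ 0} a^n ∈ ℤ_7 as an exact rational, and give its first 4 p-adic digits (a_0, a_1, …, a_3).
Σ a^n = 1/(1 − a) = -1/692;  first 4 digits = (1, 1, 1, 3)

v_7(a) = 1 ≥ 1, so the series converges in ℤ_7 to 1/(1 − a) = 1/(1 − 693) = -1/692. Expand this rational in ℤ_7: compute digits iteratively via d_i = x_i mod 7, x_{i+1} = (x_i − d_i)/7. The first 4 digits are (1, 1, 1, 3).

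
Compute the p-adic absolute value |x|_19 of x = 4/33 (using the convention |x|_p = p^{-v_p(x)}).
|4/33|_19 = 1

Step 1 — compute v_19(x) by factoring powers of 19 out of the numerator and denominator: v_19(4/33) = 0. Step 2 — apply |x|_p = p^{-v_p(x)} = 19^{0} = 1.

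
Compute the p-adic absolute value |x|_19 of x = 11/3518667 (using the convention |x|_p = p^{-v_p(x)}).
|11/3518667|_19 = 130321

Step 1 — compute v_19(x) by factoring powers of 19 out of the numerator and denominator: v_19(11/3518667) = -4. Step 2 — apply |x|_p = p^{-v_p(x)} = 19^{4} = 130321.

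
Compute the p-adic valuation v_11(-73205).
v_11(-73205) = 4

v_11(n) is the largest exponent k such that 11^k divides n. Factor out: -73205 = -11^4 · 5. (Sign doesn't affect v_p.) So v_11(-73205) = 4.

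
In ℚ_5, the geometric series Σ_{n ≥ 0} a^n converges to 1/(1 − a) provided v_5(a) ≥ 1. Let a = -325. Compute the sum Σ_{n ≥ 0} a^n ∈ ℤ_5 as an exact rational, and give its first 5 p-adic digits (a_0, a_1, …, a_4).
Σ a^n = 1/(1 − a) = 1/326;  first 5 digits = (1, 0, 2, 2, 3)

v_5(a) = 2 ≥ 1, so the series converges in ℤ_5 to 1/(1 − a) = 1/(1 − (-325)) = 1/326. Expand this rational in ℤ_5: compute digits iteratively via d_i = x_i mod 5, x_{i+1} = (x_i − d_i)/5. The first 5 digits are (1, 0, 2, 2, 3).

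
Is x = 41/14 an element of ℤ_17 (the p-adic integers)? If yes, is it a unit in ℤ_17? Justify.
x ∈ ℤ_17^× (unit); v_17(x) = 0

ℤ_17 = {x ∈ ℚ_17 : v_17(x) ≥ 0} and ℤ_17^× = {x ∈ ℤ_17 : v_17(x) = 0}. Here v_17(41/14) = v_17(num) − v_17(den) = 0; compare against these criteria.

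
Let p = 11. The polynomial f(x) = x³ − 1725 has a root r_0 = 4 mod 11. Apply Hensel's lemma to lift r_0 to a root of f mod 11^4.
r_3 = 13699 (mod 14641)

Hensel: r_{i+1} = r_i − f(r_i)/f′(r_i) mod 11^{i+2}, where f′(x) = 3x². Iterate:
  r_0 = 4 (mod 11)
  r_1 = 26 (mod 121)
  r_2 = 389 (mod 1331)
  r_3 = 13699 (mod 14641)
Final: r = 13699 with f(r) ≡ 0 mod 11^4.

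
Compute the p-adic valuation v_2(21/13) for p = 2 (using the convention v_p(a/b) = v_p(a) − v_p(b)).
v_2(21/13) = 0

Factor powers of 2 from the numerator and denominator of the reduced fraction: 21 = 2^0 · 21 and 13 = 2^0 · 13. Apply v_p(a/b) = v_p(a) − v_p(b): v_2(21/13) = 0 − 0 = 0.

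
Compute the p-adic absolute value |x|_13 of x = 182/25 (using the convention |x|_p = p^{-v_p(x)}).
|182/25|_13 = 1/13

Step 1 — compute v_13(x) by factoring powers of 13 out of the numerator and denominator: v_13(182/25) = 1. Step 2 — apply |x|_p = p^{-v_p(x)} = 13^{-1} = 1/13.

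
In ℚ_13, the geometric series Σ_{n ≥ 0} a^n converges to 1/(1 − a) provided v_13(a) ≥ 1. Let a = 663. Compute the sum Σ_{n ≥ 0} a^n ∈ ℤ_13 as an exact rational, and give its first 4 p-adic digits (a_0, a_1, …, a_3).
Σ a^n = 1/(1 − a) = -1/662;  first 4 digits = (1, 12, 4, 4)

v_13(a) = 1 ≥ 1, so the series converges in ℤ_13 to 1/(1 − a) = 1/(1 − 663) = -1/662. Expand this rational in ℤ_13: compute digits iteratively via d_i = x_i mod 13, x_{i+1} = (x_i − d_i)/13. The first 4 digits are (1, 12, 4, 4).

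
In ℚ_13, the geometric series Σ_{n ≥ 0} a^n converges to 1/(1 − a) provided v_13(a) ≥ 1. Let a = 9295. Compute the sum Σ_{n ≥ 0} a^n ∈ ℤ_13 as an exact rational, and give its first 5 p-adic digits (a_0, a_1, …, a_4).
Σ a^n = 1/(1 − a) = -1/9294;  first 5 digits = (1, 0, 3, 4, 9)

v_13(a) = 2 ≥ 1, so the series converges in ℤ_13 to 1/(1 − a) = 1/(1 − 9295) = -1/9294. Expand this rational in ℤ_13: compute digits iteratively via d_i = x_i mod 13, x_{i+1} = (x_i − d_i)/13. The first 5 digits are (1, 0, 3, 4, 9).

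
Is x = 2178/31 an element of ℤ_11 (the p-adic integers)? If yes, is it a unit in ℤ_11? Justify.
x ∈ ℤ_11 but not a unit; v_11(x) = 2 > 0

ℤ_11 = {x ∈ ℚ_11 : v_11(x) ≥ 0} and ℤ_11^× = {x ∈ ℤ_11 : v_11(x) = 0}. Here v_11(2178/31) = v_11(num) − v_11(den) = 2; compare against these criteria.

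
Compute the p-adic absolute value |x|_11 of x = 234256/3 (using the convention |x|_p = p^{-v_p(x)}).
|234256/3|_11 = 1/14641

Step 1 — compute v_11(x) by factoring powers of 11 out of the numerator and denominator: v_11(234256/3) = 4. Step 2 — apply |x|_p = p^{-v_p(x)} = 11^{-4} = 1/14641.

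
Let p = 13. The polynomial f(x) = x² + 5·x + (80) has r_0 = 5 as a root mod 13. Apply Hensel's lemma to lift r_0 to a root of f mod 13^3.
r_2 = 447 (mod 2197)

Hensel: r_{i+1} = r_i − f(r_i)·(f′(r_i))^{-1} mod 13^{i+2}, f′(x) = 2x + 5. Iterate:
  r_0 = 5 (mod 13)
  r_1 = 109 (mod 169)
  r_2 = 447 (mod 2197)
Final: r = 447 satisfies f(r) ≡ 0 mod 13^3.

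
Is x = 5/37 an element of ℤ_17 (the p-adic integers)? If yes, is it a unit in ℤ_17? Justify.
x ∈ ℤ_17^× (unit); v_17(x) = 0

ℤ_17 = {x ∈ ℚ_17 : v_17(x) ≥ 0} and ℤ_17^× = {x ∈ ℤ_17 : v_17(x) = 0}. Here v_17(5/37) = v_17(num) − v_17(den) = 0; compare against these criteria.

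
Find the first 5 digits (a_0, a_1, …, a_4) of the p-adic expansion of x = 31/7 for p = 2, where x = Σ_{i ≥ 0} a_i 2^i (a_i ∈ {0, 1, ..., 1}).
(a_0, …, a_4) = (1, 0, 0, 1, 0)

v_2(31/7) = 0 (numerator and denominator both coprime to 2), so x ∈ ℤ_2^×. Compute digits iteratively via a_i = x_i mod 2, x_{i+1} = (x_i − a_i)/2, with x_0 = x:
  x_0 = 31/7;  a_0 = 1;  x_1 = (x_0 − 1)/2 = 12/7
  x_1 = 12/7;  a_1 = 0;  x_2 = (x_1 − 0)/2 = 6/7
  x_2 = 6/7;  a_2 = 0;  x_3 = (x_2 − 0)/2 = 3/7
  x_3 = 3/7;  a_3 = 1;  x_4 = (x_3 − 1)/2 = -2/7
  x_4 = -2/7;  a_4 = 0;  x_5 = (x_4 − 0)/2 = -1/7
Digits: (1, 0, 0, 1, 0).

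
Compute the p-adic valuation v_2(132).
v_2(132) = 2

v_2(n) is the largest exponent k such that 2^k divides n. Factor out: 132 = 2^2 · 33. (Sign doesn't affect v_p.) So v_2(132) = 2.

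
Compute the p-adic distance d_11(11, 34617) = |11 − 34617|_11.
d_11(11, 34617) = 1/1331

Step 1 — x − y = 11 − 34617 = -34606. Step 2 — v_11(-34606) = 3 (factor: -34606 = −(11^3 · 26); the sign does not affect v_p). Step 3 — |x − y|_11 = 11^{-3} = 1/1331.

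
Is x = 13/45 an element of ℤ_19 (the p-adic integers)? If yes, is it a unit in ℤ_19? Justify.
x ∈ ℤ_19^× (unit); v_19(x) = 0

ℤ_19 = {x ∈ ℚ_19 : v_19(x) ≥ 0} and ℤ_19^× = {x ∈ ℤ_19 : v_19(x) = 0}. Here v_19(13/45) = v_19(num) − v_19(den) = 0; compare against these criteria.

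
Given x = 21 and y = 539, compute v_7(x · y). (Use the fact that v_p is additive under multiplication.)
v_7(11319) = 3

v_p(x) = 1 (factor: 21 = 7^1 · 3); v_p(y) = 2 (factor: 539 = 7^2 · 11). Additivity: v_p(xy) = v_p(x) + v_p(y) = 1 + 2 = 3. (Direct check: xy = 11319 = 7^3 · (33).)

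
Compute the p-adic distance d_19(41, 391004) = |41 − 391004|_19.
d_19(41, 391004) = 1/130321

Step 1 — x − y = 41 − 391004 = -390963. Step 2 — v_19(-390963) = 4 (factor: -390963 = −(19^4 · 3); the sign does not affect v_p). Step 3 — |x − y|_19 = 19^{-4} = 1/130321.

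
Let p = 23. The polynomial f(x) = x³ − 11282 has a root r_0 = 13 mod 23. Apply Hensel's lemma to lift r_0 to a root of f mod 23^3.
r_2 = 9627 (mod 12167)

Hensel: r_{i+1} = r_i − f(r_i)/f′(r_i) mod 23^{i+2}, where f′(x) = 3x². Iterate:
  r_0 = 13 (mod 23)
  r_1 = 105 (mod 529)
  r_2 = 9627 (mod 12167)
Final: r = 9627 with f(r) ≡ 0 mod 23^3.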